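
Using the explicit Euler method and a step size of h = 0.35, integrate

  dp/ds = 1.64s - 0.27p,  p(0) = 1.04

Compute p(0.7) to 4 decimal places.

Euler: p_{n+1} = p_n + h·f(s_n, p_n).
s=0.000000, p=1.040000: f=-0.280800 → p ← 1.040000 + 0.35·(-0.280800) = 0.941720
s=0.350000, p=0.941720: f=0.319736 → p ← 0.941720 + 0.35·0.319736 = 1.053627
p(0.7) ≈ 1.0536

1.0536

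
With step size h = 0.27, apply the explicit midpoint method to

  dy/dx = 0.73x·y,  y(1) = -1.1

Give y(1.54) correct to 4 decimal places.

Midpoint: k1 = f(x_n, y_n); k2 = f(x_n + h/2, y_n + (h/2)·k1); y_{n+1} = y_n + h·k2.
x=1.000000, y=-1.100000:
  k1 = f(1.000000, -1.100000) = -0.803000
  k2 = f(1.135000, -1.208405) = -1.001224
  y ← -1.100000 + 0.27·(-1.001224) = -1.370330
x=1.270000, y=-1.370330:
  k1 = f(1.270000, -1.370330) = -1.270433
  k2 = f(1.405000, -1.541839) = -1.581387
  y ← -1.370330 + 0.27·(-1.581387) = -1.797305
y(1.54) ≈ -1.7973

-1.7973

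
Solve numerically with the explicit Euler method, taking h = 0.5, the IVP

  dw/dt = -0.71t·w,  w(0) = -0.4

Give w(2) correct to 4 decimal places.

Euler: w_{n+1} = w_n + h·f(t_n, w_n).
t=0.000000, w=-0.400000: f=0.000000 → w ← -0.400000 + 0.5·0.000000 = -0.400000
t=0.500000, w=-0.400000: f=0.142000 → w ← -0.400000 + 0.5·0.142000 = -0.329000
t=1.000000, w=-0.329000: f=0.233590 → w ← -0.329000 + 0.5·0.233590 = -0.212205
t=1.500000, w=-0.212205: f=0.225998 → w ← -0.212205 + 0.5·0.225998 = -0.099206
w(2) ≈ -0.0992

-0.0992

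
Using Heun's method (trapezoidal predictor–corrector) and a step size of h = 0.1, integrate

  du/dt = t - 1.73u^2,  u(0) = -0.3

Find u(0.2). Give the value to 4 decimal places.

-0.3135

Heun: k1 = f(t_n, u_n); k2 = f(t_n + h, u_n + h·k1); u_{n+1} = u_n + (h/2)·(k1 + k2).
t=0.000000, u=-0.300000:
  k1 = f(0.000000, -0.300000) = -0.155700
  k2 = f(0.100000, -0.315570) = -0.072281
  u ← -0.300000 + (0.1/2)·(-0.155700 + (-0.072281)) = -0.311399
t=0.100000, u=-0.311399:
  k1 = f(0.100000, -0.311399) = -0.067757
  k2 = f(0.200000, -0.318175) = 0.024863
  u ← -0.311399 + (0.1/2)·(-0.067757 + 0.024863) = -0.313544
u(0.2) ≈ -0.3135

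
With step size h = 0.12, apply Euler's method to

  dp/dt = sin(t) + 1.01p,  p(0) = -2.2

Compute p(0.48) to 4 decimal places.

-3.3843

Euler: p_{n+1} = p_n + h·f(t_n, p_n).
t=0.000000, p=-2.200000: f=-2.222000 → p ← -2.200000 + 0.12·(-2.222000) = -2.466640
t=0.120000, p=-2.466640: f=-2.371594 → p ← -2.466640 + 0.12·(-2.371594) = -2.751231
t=0.240000, p=-2.751231: f=-2.541041 → p ← -2.751231 + 0.12·(-2.541041) = -3.056156
t=0.360000, p=-3.056156: f=-2.734444 → p ← -3.056156 + 0.12·(-2.734444) = -3.384289
p(0.48) ≈ -3.3843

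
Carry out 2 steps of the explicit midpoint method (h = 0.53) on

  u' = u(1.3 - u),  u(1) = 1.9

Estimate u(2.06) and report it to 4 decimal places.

1.4924

Midpoint: k1 = f(t_n, u_n); k2 = f(t_n + h/2, u_n + (h/2)·k1); u_{n+1} = u_n + h·k2.
t=1.000000, u=1.900000:
  k1 = f(1.000000, 1.900000) = -1.140000
  k2 = f(1.265000, 1.597900) = -0.476014
  u ← 1.900000 + 0.53·(-0.476014) = 1.647712
t=1.530000, u=1.647712:
  k1 = f(1.530000, 1.647712) = -0.572930
  k2 = f(1.795000, 1.495886) = -0.293023
  u ← 1.647712 + 0.53·(-0.293023) = 1.492410
u(2.06) ≈ 1.4924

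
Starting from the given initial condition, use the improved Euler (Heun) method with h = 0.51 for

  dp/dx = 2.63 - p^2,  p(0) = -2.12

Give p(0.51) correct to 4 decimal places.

Heun: k1 = f(x_n, p_n); k2 = f(x_n + h, p_n + h·k1); p_{n+1} = p_n + (h/2)·(k1 + k2).
x=0.000000, p=-2.120000:
  k1 = f(0.000000, -2.120000) = -1.864400
  k2 = f(0.510000, -3.070844) = -6.800083
  p ← -2.120000 + (0.51/2)·(-1.864400 + (-6.800083)) = -4.329443
p(0.51) ≈ -4.3294

-4.3294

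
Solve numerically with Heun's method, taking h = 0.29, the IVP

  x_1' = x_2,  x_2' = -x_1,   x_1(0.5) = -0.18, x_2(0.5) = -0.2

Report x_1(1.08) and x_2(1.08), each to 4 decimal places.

-0.2612, -0.0667

Heun on (x_1,x_2): k1 = f(t_n, state_n); k2 = f(t_n + h, state_n + h·k1); state_{n+1} = state_n + (h/2)·(k1 + k2).
0.500000: (-0.180000, -0.200000)
  k1 = (-0.200000, 0.180000)
  predictor → (-0.238000, -0.147800)
  k2 = (-0.147800, 0.238000)
  → (-0.230431, -0.139390)
0.790000: (-0.230431, -0.139390)
  k1 = (-0.139390, 0.230431)
  predictor → (-0.270854, -0.072565)
  k2 = (-0.072565, 0.270854)
  → (-0.261164, -0.066704)
(x_1(1.08), x_2(1.08)) ≈ (-0.2612, -0.0667)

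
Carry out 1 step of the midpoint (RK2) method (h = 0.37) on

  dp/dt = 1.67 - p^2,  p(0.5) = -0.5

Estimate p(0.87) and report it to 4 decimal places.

0.0971

Midpoint: k1 = f(t_n, p_n); k2 = f(t_n + h/2, p_n + (h/2)·k1); p_{n+1} = p_n + h·k2.
t=0.500000, p=-0.500000:
  k1 = f(0.500000, -0.500000) = 1.420000
  k2 = f(0.685000, -0.237300) = 1.613689
  p ← -0.500000 + 0.37·1.613689 = 0.097065
p(0.87) ≈ 0.0971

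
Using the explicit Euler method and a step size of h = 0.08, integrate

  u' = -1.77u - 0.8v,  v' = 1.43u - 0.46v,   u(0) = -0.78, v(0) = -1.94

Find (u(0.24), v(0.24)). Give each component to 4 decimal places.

-0.1696, -1.9157

Euler on (u,v): u_{n+1} = u_n + h·u', v_{n+1} = v_n + h·v'.
0.000000: (-0.780000, -1.940000); f=(2.932600, -0.223000) → (-0.545392, -1.957840)
0.080000: (-0.545392, -1.957840); f=(2.531616, 0.120696) → (-0.342863, -1.948184)
0.160000: (-0.342863, -1.948184); f=(2.165415, 0.405871) → (-0.169630, -1.915715)
(u(0.24), v(0.24)) ≈ (-0.1696, -1.9157)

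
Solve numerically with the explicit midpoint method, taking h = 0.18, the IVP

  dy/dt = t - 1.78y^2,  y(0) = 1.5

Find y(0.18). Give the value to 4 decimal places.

1.1001

Midpoint: k1 = f(t_n, y_n); k2 = f(t_n + h/2, y_n + (h/2)·k1); y_{n+1} = y_n + h·k2.
t=0.000000, y=1.500000:
  k1 = f(0.000000, 1.500000) = -4.005000
  k2 = f(0.090000, 1.139550) = -2.221462
  y ← 1.500000 + 0.18·(-2.221462) = 1.100137
y(0.18) ≈ 1.1001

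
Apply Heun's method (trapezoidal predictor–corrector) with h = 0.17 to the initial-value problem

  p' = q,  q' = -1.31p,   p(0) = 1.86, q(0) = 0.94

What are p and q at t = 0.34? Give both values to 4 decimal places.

Heun on (p,q): k1 = f(t_n, state_n); k2 = f(t_n + h, state_n + h·k1); state_{n+1} = state_n + (h/2)·(k1 + k2).
0.000000: (1.860000, 0.940000)
  k1 = (0.940000, -2.436600)
  predictor → (2.019800, 0.525778)
  k2 = (0.525778, -2.645938)
  → (1.984591, 0.507984)
0.170000: (1.984591, 0.507984)
  k1 = (0.507984, -2.599814)
  predictor → (2.070948, 0.066016)
  k2 = (0.066016, -2.712942)
  → (2.033381, 0.056400)
(p(0.34), q(0.34)) ≈ (2.0334, 0.0564)

2.0334, 0.0564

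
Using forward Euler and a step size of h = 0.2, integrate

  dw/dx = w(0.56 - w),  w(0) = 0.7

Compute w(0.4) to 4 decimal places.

0.6640

Euler: w_{n+1} = w_n + h·f(x_n, w_n).
x=0.000000, w=0.700000: f=-0.098000 → w ← 0.700000 + 0.2·(-0.098000) = 0.680400
x=0.200000, w=0.680400: f=-0.081920 → w ← 0.680400 + 0.2·(-0.081920) = 0.664016
w(0.4) ≈ 0.6640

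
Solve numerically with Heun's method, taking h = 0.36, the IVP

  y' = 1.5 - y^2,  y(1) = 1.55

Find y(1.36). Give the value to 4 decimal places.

1.3874

Heun: k1 = f(x_n, y_n); k2 = f(x_n + h, y_n + h·k1); y_{n+1} = y_n + (h/2)·(k1 + k2).
x=1.000000, y=1.550000:
  k1 = f(1.000000, 1.550000) = -0.902500
  k2 = f(1.360000, 1.225100) = -0.000870
  y ← 1.550000 + (0.36/2)·(-0.902500 + (-0.000870)) = 1.387393
y(1.36) ≈ 1.3874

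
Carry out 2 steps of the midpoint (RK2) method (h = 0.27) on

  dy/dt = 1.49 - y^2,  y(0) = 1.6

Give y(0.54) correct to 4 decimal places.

Midpoint: k1 = f(t_n, y_n); k2 = f(t_n + h/2, y_n + (h/2)·k1); y_{n+1} = y_n + h·k2.
t=0.000000, y=1.600000:
  k1 = f(0.000000, 1.600000) = -1.070000
  k2 = f(0.135000, 1.455550) = -0.628626
  y ← 1.600000 + 0.27·(-0.628626) = 1.430271
t=0.270000, y=1.430271:
  k1 = f(0.270000, 1.430271) = -0.555675
  k2 = f(0.405000, 1.355255) = -0.346716
  y ← 1.430271 + 0.27·(-0.346716) = 1.336658
y(0.54) ≈ 1.3367

1.3367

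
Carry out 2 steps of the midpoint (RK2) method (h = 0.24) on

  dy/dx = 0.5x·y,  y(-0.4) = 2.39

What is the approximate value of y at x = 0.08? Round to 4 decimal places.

Midpoint: k1 = f(x_n, y_n); k2 = f(x_n + h/2, y_n + (h/2)·k1); y_{n+1} = y_n + h·k2.
x=-0.400000, y=2.390000:
  k1 = f(-0.400000, 2.390000) = -0.478000
  k2 = f(-0.280000, 2.332640) = -0.326570
  y ← 2.390000 + 0.24·(-0.326570) = 2.311623
x=-0.160000, y=2.311623:
  k1 = f(-0.160000, 2.311623) = -0.184930
  k2 = f(-0.040000, 2.289432) = -0.045789
  y ← 2.311623 + 0.24·(-0.045789) = 2.300634
y(0.08) ≈ 2.3006

2.3006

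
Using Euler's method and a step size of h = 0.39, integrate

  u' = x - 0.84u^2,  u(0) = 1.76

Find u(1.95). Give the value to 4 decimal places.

1.3035

Euler: u_{n+1} = u_n + h·f(x_n, u_n).
x=0.000000, u=1.760000: f=-2.601984 → u ← 1.760000 + 0.39·(-2.601984) = 0.745226
x=0.390000, u=0.745226: f=-0.076504 → u ← 0.745226 + 0.39·(-0.076504) = 0.715390
x=0.780000, u=0.715390: f=0.350103 → u ← 0.715390 + 0.39·0.350103 = 0.851930
x=1.170000, u=0.851930: f=0.560341 → u ← 0.851930 + 0.39·0.560341 = 1.070463
x=1.560000, u=1.070463: f=0.597452 → u ← 1.070463 + 0.39·0.597452 = 1.303469
u(1.95) ≈ 1.3035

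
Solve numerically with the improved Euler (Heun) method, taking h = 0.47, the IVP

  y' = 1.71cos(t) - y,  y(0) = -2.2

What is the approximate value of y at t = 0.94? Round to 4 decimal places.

-0.1096

Heun: k1 = f(t_n, y_n); k2 = f(t_n + h, y_n + h·k1); y_{n+1} = y_n + (h/2)·(k1 + k2).
t=0.000000, y=-2.200000:
  k1 = f(0.000000, -2.200000) = 3.910000
  k2 = f(0.470000, -0.362300) = 1.886882
  y ← -2.200000 + (0.47/2)·(3.910000 + 1.886882) = -0.837733
t=0.470000, y=-0.837733:
  k1 = f(0.470000, -0.837733) = 2.362315
  k2 = f(0.940000, 0.272555) = 0.735982
  y ← -0.837733 + (0.47/2)·(2.362315 + 0.735982) = -0.109633
y(0.94) ≈ -0.1096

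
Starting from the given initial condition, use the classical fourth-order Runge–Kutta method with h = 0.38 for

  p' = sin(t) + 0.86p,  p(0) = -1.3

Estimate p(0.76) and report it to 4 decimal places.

-2.1513

RK4: k1 = f(t_n, p_n); k2 = f(t_n + h/2, p_n + (h/2)·k1); k3 = f(t_n + h/2, p_n + (h/2)·k2); k4 = f(t_n + h, p_n + h·k3); p_{n+1} = p_n + (h/6)·(k1 + 2k2 + 2k3 + k4).
t=0.000000, p=-1.300000:
  k1 = f(0.000000, -1.300000) = -1.118000
  k2 = f(0.190000, -1.512420) = -1.111822
  k3 = f(0.190000, -1.511246) = -1.110813
  k4 = f(0.380000, -1.722109) = -1.110093
  p ← -1.300000 + (0.38/6)·(k1 + 2k2 + 2k3 + k4) = -1.722646
t=0.380000, p=-1.722646:
  k1 = f(0.380000, -1.722646) = -1.110555
  k2 = f(0.570000, -1.933652) = -1.123309
  k3 = f(0.570000, -1.936075) = -1.125392
  k4 = f(0.760000, -2.150295) = -1.160333
  p ← -1.722646 + (0.38/6)·(k1 + 2k2 + 2k3 + k4) = -2.151305
p(0.76) ≈ -2.1513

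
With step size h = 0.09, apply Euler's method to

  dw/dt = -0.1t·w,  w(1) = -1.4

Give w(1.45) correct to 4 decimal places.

Euler: w_{n+1} = w_n + h·f(t_n, w_n).
t=1.000000, w=-1.400000: f=0.140000 → w ← -1.400000 + 0.09·0.140000 = -1.387400
t=1.090000, w=-1.387400: f=0.151227 → w ← -1.387400 + 0.09·0.151227 = -1.373790
t=1.180000, w=-1.373790: f=0.162107 → w ← -1.373790 + 0.09·0.162107 = -1.359200
t=1.270000, w=-1.359200: f=0.172618 → w ← -1.359200 + 0.09·0.172618 = -1.343664
t=1.360000, w=-1.343664: f=0.182738 → w ← -1.343664 + 0.09·0.182738 = -1.327218
w(1.45) ≈ -1.3272

-1.3272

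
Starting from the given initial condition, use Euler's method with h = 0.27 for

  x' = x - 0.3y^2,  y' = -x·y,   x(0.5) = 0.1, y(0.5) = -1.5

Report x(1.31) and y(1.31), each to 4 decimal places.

-0.4860, -1.5783

Euler on (x,y): x_{n+1} = x_n + h·x', y_{n+1} = y_n + h·y'.
0.500000: (0.100000, -1.500000); f=(-0.575000, 0.150000) → (-0.055250, -1.459500)
0.770000: (-0.055250, -1.459500); f=(-0.694292, -0.080637) → (-0.242709, -1.481272)
1.040000: (-0.242709, -1.481272); f=(-0.900959, -0.359518) → (-0.485968, -1.578342)
(x(1.31), y(1.31)) ≈ (-0.4860, -1.5783)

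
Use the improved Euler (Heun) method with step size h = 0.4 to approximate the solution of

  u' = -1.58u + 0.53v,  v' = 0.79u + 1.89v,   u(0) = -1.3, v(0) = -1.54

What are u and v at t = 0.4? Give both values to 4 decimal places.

Heun on (u,v): k1 = f(t_n, state_n); k2 = f(t_n + h, state_n + h·k1); state_{n+1} = state_n + (h/2)·(k1 + k2).
0.000000: (-1.300000, -1.540000)
  k1 = (1.237800, -3.937600)
  predictor → (-0.804880, -3.115040)
  k2 = (-0.379261, -6.523281)
  → (-1.128292, -3.632176)
(u(0.4), v(0.4)) ≈ (-1.1283, -3.6322)

-1.1283, -3.6322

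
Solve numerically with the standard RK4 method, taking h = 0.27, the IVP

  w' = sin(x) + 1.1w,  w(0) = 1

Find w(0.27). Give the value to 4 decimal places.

1.3859

RK4: k1 = f(x_n, w_n); k2 = f(x_n + h/2, w_n + (h/2)·k1); k3 = f(x_n + h/2, w_n + (h/2)·k2); k4 = f(x_n + h, w_n + h·k3); w_{n+1} = w_n + (h/6)·(k1 + 2k2 + 2k3 + k4).
x=0.000000, w=1.000000:
  k1 = f(0.000000, 1.000000) = 1.100000
  k2 = f(0.135000, 1.148500) = 1.397940
  k3 = f(0.135000, 1.188722) = 1.442184
  k4 = f(0.270000, 1.389390) = 1.795060
  w ← 1.000000 + (0.27/6)·(k1 + 2k2 + 2k3 + k4) = 1.385889
w(0.27) ≈ 1.3859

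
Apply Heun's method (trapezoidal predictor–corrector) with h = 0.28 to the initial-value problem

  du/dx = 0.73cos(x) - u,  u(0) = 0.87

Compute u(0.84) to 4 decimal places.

Heun: k1 = f(x_n, u_n); k2 = f(x_n + h, u_n + h·k1); u_{n+1} = u_n + (h/2)·(k1 + k2).
x=0.000000, u=0.870000:
  k1 = f(0.000000, 0.870000) = -0.140000
  k2 = f(0.280000, 0.830800) = -0.129230
  u ← 0.870000 + (0.28/2)·(-0.140000 + (-0.129230)) = 0.832308
x=0.280000, u=0.832308:
  k1 = f(0.280000, 0.832308) = -0.130737
  k2 = f(0.560000, 0.795701) = -0.177205
  u ← 0.832308 + (0.28/2)·(-0.130737 + (-0.177205)) = 0.789196
x=0.560000, u=0.789196:
  k1 = f(0.560000, 0.789196) = -0.170700
  k2 = f(0.840000, 0.741400) = -0.254152
  u ← 0.789196 + (0.28/2)·(-0.170700 + (-0.254152)) = 0.729717
u(0.84) ≈ 0.7297

0.7297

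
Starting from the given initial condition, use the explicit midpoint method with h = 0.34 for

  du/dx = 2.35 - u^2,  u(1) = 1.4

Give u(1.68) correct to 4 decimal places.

1.5008

Midpoint: k1 = f(x_n, u_n); k2 = f(x_n + h/2, u_n + (h/2)·k1); u_{n+1} = u_n + h·k2.
x=1.000000, u=1.400000:
  k1 = f(1.000000, 1.400000) = 0.390000
  k2 = f(1.170000, 1.466300) = 0.199964
  u ← 1.400000 + 0.34·0.199964 = 1.467988
x=1.340000, u=1.467988:
  k1 = f(1.340000, 1.467988) = 0.195012
  k2 = f(1.510000, 1.501140) = 0.096579
  u ← 1.467988 + 0.34·0.096579 = 1.500825
u(1.68) ≈ 1.5008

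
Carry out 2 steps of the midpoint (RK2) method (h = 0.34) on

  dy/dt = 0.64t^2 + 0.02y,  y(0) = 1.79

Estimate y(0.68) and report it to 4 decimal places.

1.8775

Midpoint: k1 = f(t_n, y_n); k2 = f(t_n + h/2, y_n + (h/2)·k1); y_{n+1} = y_n + h·k2.
t=0.000000, y=1.790000:
  k1 = f(0.000000, 1.790000) = 0.035800
  k2 = f(0.170000, 1.796086) = 0.054418
  y ← 1.790000 + 0.34·0.054418 = 1.808502
t=0.340000, y=1.808502:
  k1 = f(0.340000, 1.808502) = 0.110154
  k2 = f(0.510000, 1.827228) = 0.203009
  y ← 1.808502 + 0.34·0.203009 = 1.877525
y(0.68) ≈ 1.8775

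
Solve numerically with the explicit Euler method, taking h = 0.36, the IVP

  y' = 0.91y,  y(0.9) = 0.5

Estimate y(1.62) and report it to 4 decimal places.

0.8813

Euler: y_{n+1} = y_n + h·f(t_n, y_n).
t=0.900000, y=0.500000: f=0.455000 → y ← 0.500000 + 0.36·0.455000 = 0.663800
t=1.260000, y=0.663800: f=0.604058 → y ← 0.663800 + 0.36·0.604058 = 0.881261
y(1.62) ≈ 0.8813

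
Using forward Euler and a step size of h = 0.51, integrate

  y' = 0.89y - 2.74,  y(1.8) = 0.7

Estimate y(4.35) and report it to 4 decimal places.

Euler: y_{n+1} = y_n + h·f(t_n, y_n).
t=1.800000, y=0.700000: f=-2.117000 → y ← 0.700000 + 0.51·(-2.117000) = -0.379670
t=2.310000, y=-0.379670: f=-3.077906 → y ← -0.379670 + 0.51·(-3.077906) = -1.949402
t=2.820000, y=-1.949402: f=-4.474968 → y ← -1.949402 + 0.51·(-4.474968) = -4.231636
t=3.330000, y=-4.231636: f=-6.506156 → y ← -4.231636 + 0.51·(-6.506156) = -7.549775
t=3.840000, y=-7.549775: f=-9.459300 → y ← -7.549775 + 0.51·(-9.459300) = -12.374018
y(4.35) ≈ -12.3740

-12.3740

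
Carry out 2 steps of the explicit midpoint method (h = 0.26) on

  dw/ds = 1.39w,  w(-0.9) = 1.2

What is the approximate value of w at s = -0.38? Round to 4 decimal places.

2.4426

Midpoint: k1 = f(s_n, w_n); k2 = f(s_n + h/2, w_n + (h/2)·k1); w_{n+1} = w_n + h·k2.
s=-0.900000, w=1.200000:
  k1 = f(-0.900000, 1.200000) = 1.668000
  k2 = f(-0.770000, 1.416840) = 1.969408
  w ← 1.200000 + 0.26·1.969408 = 1.712046
s=-0.640000, w=1.712046:
  k1 = f(-0.640000, 1.712046) = 2.379744
  k2 = f(-0.510000, 2.021413) = 2.809764
  w ← 1.712046 + 0.26·2.809764 = 2.442585
w(-0.38) ≈ 2.4426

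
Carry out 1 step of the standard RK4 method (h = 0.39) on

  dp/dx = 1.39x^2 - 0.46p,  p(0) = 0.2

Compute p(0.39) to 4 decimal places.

0.1935

RK4: k1 = f(x_n, p_n); k2 = f(x_n + h/2, p_n + (h/2)·k1); k3 = f(x_n + h/2, p_n + (h/2)·k2); k4 = f(x_n + h, p_n + h·k3); p_{n+1} = p_n + (h/6)·(k1 + 2k2 + 2k3 + k4).
x=0.000000, p=0.200000:
  k1 = f(0.000000, 0.200000) = -0.092000
  k2 = f(0.195000, 0.182060) = -0.030893
  k3 = f(0.195000, 0.193976) = -0.036374
  k4 = f(0.390000, 0.185814) = 0.125945
  p ← 0.200000 + (0.39/6)·(k1 + 2k2 + 2k3 + k4) = 0.193462
p(0.39) ≈ 0.1935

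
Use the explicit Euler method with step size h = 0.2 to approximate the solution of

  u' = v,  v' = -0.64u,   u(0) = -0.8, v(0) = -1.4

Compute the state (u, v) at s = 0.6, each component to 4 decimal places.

-1.5714, -0.9879

Euler on (u,v): u_{n+1} = u_n + h·u', v_{n+1} = v_n + h·v'.
0.000000: (-0.800000, -1.400000); f=(-1.400000, 0.512000) → (-1.080000, -1.297600)
0.200000: (-1.080000, -1.297600); f=(-1.297600, 0.691200) → (-1.339520, -1.159360)
0.400000: (-1.339520, -1.159360); f=(-1.159360, 0.857293) → (-1.571392, -0.987901)
(u(0.6), v(0.6)) ≈ (-1.5714, -0.9879)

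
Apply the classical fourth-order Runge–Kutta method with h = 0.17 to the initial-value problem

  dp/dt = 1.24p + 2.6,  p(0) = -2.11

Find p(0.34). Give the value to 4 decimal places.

-2.1169

RK4: k1 = f(t_n, p_n); k2 = f(t_n + h/2, p_n + (h/2)·k1); k3 = f(t_n + h/2, p_n + (h/2)·k2); k4 = f(t_n + h, p_n + h·k3); p_{n+1} = p_n + (h/6)·(k1 + 2k2 + 2k3 + k4).
t=0.000000, p=-2.110000:
  k1 = f(0.000000, -2.110000) = -0.016400
  k2 = f(0.085000, -2.111394) = -0.018129
  k3 = f(0.085000, -2.111541) = -0.018311
  k4 = f(0.170000, -2.113113) = -0.020260
  p ← -2.110000 + (0.17/6)·(k1 + 2k2 + 2k3 + k4) = -2.113104
t=0.170000, p=-2.113104:
  k1 = f(0.170000, -2.113104) = -0.020248
  k2 = f(0.255000, -2.114825) = -0.022383
  k3 = f(0.255000, -2.115006) = -0.022608
  k4 = f(0.340000, -2.116947) = -0.025014
  p ← -2.113104 + (0.17/6)·(k1 + 2k2 + 2k3 + k4) = -2.116935
p(0.34) ≈ -2.1169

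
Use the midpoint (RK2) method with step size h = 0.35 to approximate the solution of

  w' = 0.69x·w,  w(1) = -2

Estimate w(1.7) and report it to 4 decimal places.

Midpoint: k1 = f(x_n, w_n); k2 = f(x_n + h/2, w_n + (h/2)·k1); w_{n+1} = w_n + h·k2.
x=1.000000, w=-2.000000:
  k1 = f(1.000000, -2.000000) = -1.380000
  k2 = f(1.175000, -2.241500) = -1.817296
  w ← -2.000000 + 0.35·(-1.817296) = -2.636054
x=1.350000, w=-2.636054:
  k1 = f(1.350000, -2.636054) = -2.455484
  k2 = f(1.525000, -3.065763) = -3.225949
  w ← -2.636054 + 0.35·(-3.225949) = -3.765136
w(1.7) ≈ -3.7651

-3.7651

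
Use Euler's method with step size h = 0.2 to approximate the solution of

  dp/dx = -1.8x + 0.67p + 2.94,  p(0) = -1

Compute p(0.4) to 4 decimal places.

Euler: p_{n+1} = p_n + h·f(x_n, p_n).
x=0.000000, p=-1.000000: f=2.270000 → p ← -1.000000 + 0.2·2.270000 = -0.546000
x=0.200000, p=-0.546000: f=2.214180 → p ← -0.546000 + 0.2·2.214180 = -0.103164
p(0.4) ≈ -0.1032

-0.1032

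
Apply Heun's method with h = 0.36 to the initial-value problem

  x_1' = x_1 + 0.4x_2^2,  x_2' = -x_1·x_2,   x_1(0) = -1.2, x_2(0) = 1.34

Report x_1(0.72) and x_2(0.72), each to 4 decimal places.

-0.6981, 3.1847

Heun on (x_1,x_2): k1 = f(t_n, state_n); k2 = f(t_n + h, state_n + h·k1); state_{n+1} = state_n + (h/2)·(k1 + k2).
0.000000: (-1.200000, 1.340000)
  k1 = (-0.481760, 1.608000)
  predictor → (-1.373434, 1.918880)
  k2 = (0.099407, 2.635454)
  → (-1.268824, 2.103822)
0.360000: (-1.268824, 2.103822)
  k1 = (0.501603, 2.669379)
  predictor → (-1.088247, 3.064798)
  k2 = (2.668948, 3.335256)
  → (-0.698124, 3.184656)
(x_1(0.72), x_2(0.72)) ≈ (-0.6981, 3.1847)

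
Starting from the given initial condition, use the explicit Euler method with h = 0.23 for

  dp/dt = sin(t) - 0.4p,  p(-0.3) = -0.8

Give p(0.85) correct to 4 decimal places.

Euler: p_{n+1} = p_n + h·f(t_n, p_n).
t=-0.300000, p=-0.800000: f=0.024480 → p ← -0.800000 + 0.23·0.024480 = -0.794370
t=-0.070000, p=-0.794370: f=0.247805 → p ← -0.794370 + 0.23·0.247805 = -0.737374
t=0.160000, p=-0.737374: f=0.454268 → p ← -0.737374 + 0.23·0.454268 = -0.632893
t=0.390000, p=-0.632893: f=0.633346 → p ← -0.632893 + 0.23·0.633346 = -0.487223
t=0.620000, p=-0.487223: f=0.775925 → p ← -0.487223 + 0.23·0.775925 = -0.308761
p(0.85) ≈ -0.3088

-0.3088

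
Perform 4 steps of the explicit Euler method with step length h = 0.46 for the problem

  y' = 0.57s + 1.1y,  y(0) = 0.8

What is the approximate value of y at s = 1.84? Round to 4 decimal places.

Euler: y_{n+1} = y_n + h·f(s_n, y_n).
s=0.000000, y=0.800000: f=0.880000 → y ← 0.800000 + 0.46·0.880000 = 1.204800
s=0.460000, y=1.204800: f=1.587480 → y ← 1.204800 + 0.46·1.587480 = 1.935041
s=0.920000, y=1.935041: f=2.652945 → y ← 1.935041 + 0.46·2.652945 = 3.155395
s=1.380000, y=3.155395: f=4.257535 → y ← 3.155395 + 0.46·4.257535 = 5.113862
y(1.84) ≈ 5.1139

5.1139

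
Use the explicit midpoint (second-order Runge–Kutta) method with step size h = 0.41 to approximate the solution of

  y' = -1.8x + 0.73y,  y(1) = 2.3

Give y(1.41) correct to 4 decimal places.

2.0917

Midpoint: k1 = f(x_n, y_n); k2 = f(x_n + h/2, y_n + (h/2)·k1); y_{n+1} = y_n + h·k2.
x=1.000000, y=2.300000:
  k1 = f(1.000000, 2.300000) = -0.121000
  k2 = f(1.205000, 2.275195) = -0.508108
  y ← 2.300000 + 0.41·(-0.508108) = 2.091676
y(1.41) ≈ 2.0917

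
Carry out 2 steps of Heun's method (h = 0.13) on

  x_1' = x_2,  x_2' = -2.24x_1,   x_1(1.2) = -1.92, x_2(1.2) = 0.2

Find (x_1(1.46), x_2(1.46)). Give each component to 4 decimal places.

Heun on (x_1,x_2): k1 = f(x_n, state_n); k2 = f(x_n + h, state_n + h·k1); state_{n+1} = state_n + (h/2)·(k1 + k2).
1.200000: (-1.920000, 0.200000)
  k1 = (0.200000, 4.300800)
  predictor → (-1.894000, 0.759104)
  k2 = (0.759104, 4.242560)
  → (-1.857658, 0.755318)
1.330000: (-1.857658, 0.755318)
  k1 = (0.755318, 4.161154)
  predictor → (-1.759467, 1.296268)
  k2 = (1.296268, 3.941206)
  → (-1.724305, 1.281972)
(x_1(1.46), x_2(1.46)) ≈ (-1.7243, 1.2820)

-1.7243, 1.2820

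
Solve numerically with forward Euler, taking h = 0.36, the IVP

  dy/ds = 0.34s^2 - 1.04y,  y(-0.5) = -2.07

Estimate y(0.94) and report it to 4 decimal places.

-0.2638

Euler: y_{n+1} = y_n + h·f(s_n, y_n).
s=-0.500000, y=-2.070000: f=2.237800 → y ← -2.070000 + 0.36·2.237800 = -1.264392
s=-0.140000, y=-1.264392: f=1.321632 → y ← -1.264392 + 0.36·1.321632 = -0.788605
s=0.220000, y=-0.788605: f=0.836605 → y ← -0.788605 + 0.36·0.836605 = -0.487427
s=0.580000, y=-0.487427: f=0.621300 → y ← -0.487427 + 0.36·0.621300 = -0.263759
y(0.94) ≈ -0.2638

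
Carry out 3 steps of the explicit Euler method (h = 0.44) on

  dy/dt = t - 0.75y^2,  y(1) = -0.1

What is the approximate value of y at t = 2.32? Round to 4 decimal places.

1.4729

Euler: y_{n+1} = y_n + h·f(t_n, y_n).
t=1.000000, y=-0.100000: f=0.992500 → y ← -0.100000 + 0.44·0.992500 = 0.336700
t=1.440000, y=0.336700: f=1.354975 → y ← 0.336700 + 0.44·1.354975 = 0.932889
t=1.880000, y=0.932889: f=1.227289 → y ← 0.932889 + 0.44·1.227289 = 1.472896
y(2.32) ≈ 1.4729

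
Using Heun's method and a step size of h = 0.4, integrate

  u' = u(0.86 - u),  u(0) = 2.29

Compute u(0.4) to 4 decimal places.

1.6115

Heun: k1 = f(t_n, u_n); k2 = f(t_n + h, u_n + h·k1); u_{n+1} = u_n + (h/2)·(k1 + k2).
t=0.000000, u=2.290000:
  k1 = f(0.000000, 2.290000) = -3.274700
  k2 = f(0.400000, 0.980120) = -0.117732
  u ← 2.290000 + (0.4/2)·(-3.274700 + (-0.117732)) = 1.611514
u(0.4) ≈ 1.6115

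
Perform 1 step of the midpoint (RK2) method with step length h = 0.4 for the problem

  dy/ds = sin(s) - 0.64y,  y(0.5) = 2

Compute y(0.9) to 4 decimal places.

Midpoint: k1 = f(s_n, y_n); k2 = f(s_n + h/2, y_n + (h/2)·k1); y_{n+1} = y_n + h·k2.
s=0.500000, y=2.000000:
  k1 = f(0.500000, 2.000000) = -0.800574
  k2 = f(0.700000, 1.839885) = -0.533309
  y ← 2.000000 + 0.4·(-0.533309) = 1.786676
y(0.9) ≈ 1.7867

1.7867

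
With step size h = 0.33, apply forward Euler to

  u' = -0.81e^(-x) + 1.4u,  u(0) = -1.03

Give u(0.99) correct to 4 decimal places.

Euler: u_{n+1} = u_n + h·f(x_n, u_n).
x=0.000000, u=-1.030000: f=-2.252000 → u ← -1.030000 + 0.33·(-2.252000) = -1.773160
x=0.330000, u=-1.773160: f=-3.064752 → u ← -1.773160 + 0.33·(-3.064752) = -2.784528
x=0.660000, u=-2.784528: f=-4.316989 → u ← -2.784528 + 0.33·(-4.316989) = -4.209135
u(0.99) ≈ -4.2091

-4.2091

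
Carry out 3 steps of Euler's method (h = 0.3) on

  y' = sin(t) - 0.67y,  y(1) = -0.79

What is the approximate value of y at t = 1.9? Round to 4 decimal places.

Euler: y_{n+1} = y_n + h·f(t_n, y_n).
t=1.000000, y=-0.790000: f=1.370771 → y ← -0.790000 + 0.3·1.370771 = -0.378769
t=1.300000, y=-0.378769: f=1.217333 → y ← -0.378769 + 0.3·1.217333 = -0.013569
t=1.600000, y=-0.013569: f=1.008665 → y ← -0.013569 + 0.3·1.008665 = 0.289031
y(1.9) ≈ 0.2890

0.2890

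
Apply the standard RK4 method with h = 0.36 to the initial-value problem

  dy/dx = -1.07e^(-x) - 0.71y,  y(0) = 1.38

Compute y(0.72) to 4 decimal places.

0.4107

RK4: k1 = f(x_n, y_n); k2 = f(x_n + h/2, y_n + (h/2)·k1); k3 = f(x_n + h/2, y_n + (h/2)·k2); k4 = f(x_n + h, y_n + h·k3); y_{n+1} = y_n + (h/6)·(k1 + 2k2 + 2k3 + k4).
x=0.000000, y=1.380000:
  k1 = f(0.000000, 1.380000) = -2.049800
  k2 = f(0.180000, 1.011036) = -1.611575
  k3 = f(0.180000, 1.089917) = -1.667580
  k4 = f(0.360000, 0.779671) = -1.300080
  y ← 1.380000 + (0.36/6)·(k1 + 2k2 + 2k3 + k4) = 0.785509
x=0.360000, y=0.785509:
  k1 = f(0.360000, 0.785509) = -1.304225
  k2 = f(0.540000, 0.550748) = -1.014572
  k3 = f(0.540000, 0.602886) = -1.051589
  k4 = f(0.720000, 0.406936) = -0.809750
  y ← 0.785509 + (0.36/6)·(k1 + 2k2 + 2k3 + k4) = 0.410731
y(0.72) ≈ 0.4107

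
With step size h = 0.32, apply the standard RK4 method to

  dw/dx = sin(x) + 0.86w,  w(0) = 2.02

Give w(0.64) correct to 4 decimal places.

3.7429

RK4: k1 = f(x_n, w_n); k2 = f(x_n + h/2, w_n + (h/2)·k1); k3 = f(x_n + h/2, w_n + (h/2)·k2); k4 = f(x_n + h, w_n + h·k3); w_{n+1} = w_n + (h/6)·(k1 + 2k2 + 2k3 + k4).
x=0.000000, w=2.020000:
  k1 = f(0.000000, 2.020000) = 1.737200
  k2 = f(0.160000, 2.297952) = 2.135557
  k3 = f(0.160000, 2.361689) = 2.190371
  k4 = f(0.320000, 2.720919) = 2.654557
  w ← 2.020000 + (0.32/6)·(k1 + 2k2 + 2k3 + k4) = 2.715659
x=0.320000, w=2.715659:
  k1 = f(0.320000, 2.715659) = 2.650034
  k2 = f(0.480000, 3.139665) = 3.161891
  k3 = f(0.480000, 3.221562) = 3.232322
  k4 = f(0.640000, 3.750002) = 3.822198
  w ← 2.715659 + (0.32/6)·(k1 + 2k2 + 2k3 + k4) = 3.742894
w(0.64) ≈ 3.7429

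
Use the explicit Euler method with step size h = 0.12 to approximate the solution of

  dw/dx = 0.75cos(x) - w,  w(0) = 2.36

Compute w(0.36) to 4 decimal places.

Euler: w_{n+1} = w_n + h·f(x_n, w_n).
x=0.000000, w=2.360000: f=-1.610000 → w ← 2.360000 + 0.12·(-1.610000) = 2.166800
x=0.120000, w=2.166800: f=-1.422194 → w ← 2.166800 + 0.12·(-1.422194) = 1.996137
x=0.240000, w=1.996137: f=-1.267633 → w ← 1.996137 + 0.12·(-1.267633) = 1.844021
w(0.36) ≈ 1.8440

1.8440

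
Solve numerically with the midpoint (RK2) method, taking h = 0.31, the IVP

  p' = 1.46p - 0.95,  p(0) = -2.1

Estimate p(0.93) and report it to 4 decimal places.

Midpoint: k1 = f(t_n, p_n); k2 = f(t_n + h/2, p_n + (h/2)·k1); p_{n+1} = p_n + h·k2.
t=0.000000, p=-2.100000:
  k1 = f(0.000000, -2.100000) = -4.016000
  k2 = f(0.155000, -2.722480) = -4.924821
  p ← -2.100000 + 0.31·(-4.924821) = -3.626694
t=0.310000, p=-3.626694:
  k1 = f(0.310000, -3.626694) = -6.244974
  k2 = f(0.465000, -4.594665) = -7.658211
  p ← -3.626694 + 0.31·(-7.658211) = -6.000740
t=0.620000, p=-6.000740:
  k1 = f(0.620000, -6.000740) = -9.711080
  k2 = f(0.775000, -7.505957) = -11.908698
  p ← -6.000740 + 0.31·(-11.908698) = -9.692436
p(0.93) ≈ -9.6924

-9.6924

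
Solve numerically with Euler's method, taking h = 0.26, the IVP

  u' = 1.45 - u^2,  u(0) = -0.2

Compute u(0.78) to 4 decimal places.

Euler: u_{n+1} = u_n + h·f(x_n, u_n).
x=0.000000, u=-0.200000: f=1.410000 → u ← -0.200000 + 0.26·1.410000 = 0.166600
x=0.260000, u=0.166600: f=1.422244 → u ← 0.166600 + 0.26·1.422244 = 0.536384
x=0.520000, u=0.536384: f=1.162293 → u ← 0.536384 + 0.26·1.162293 = 0.838580
u(0.78) ≈ 0.8386

0.8386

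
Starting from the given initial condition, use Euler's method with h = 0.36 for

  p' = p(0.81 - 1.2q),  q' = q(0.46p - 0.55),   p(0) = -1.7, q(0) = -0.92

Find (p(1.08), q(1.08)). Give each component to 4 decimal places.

Euler on (p,q): p_{n+1} = p_n + h·p', q_{n+1} = q_n + h·q'.
0.000000: (-1.700000, -0.920000); f=(-3.253800, 1.225440) → (-2.871368, -0.478842)
0.360000: (-2.871368, -0.478842); f=(-3.975725, 0.895831) → (-4.302629, -0.156342)
0.720000: (-4.302629, -0.156342); f=(-4.292350, 0.395423) → (-5.847875, -0.013990)
(p(1.08), q(1.08)) ≈ (-5.8479, -0.0140)

-5.8479, -0.0140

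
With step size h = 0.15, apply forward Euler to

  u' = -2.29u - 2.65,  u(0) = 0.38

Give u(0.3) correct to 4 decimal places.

-0.4947

Euler: u_{n+1} = u_n + h·f(t_n, u_n).
t=0.000000, u=0.380000: f=-3.520200 → u ← 0.380000 + 0.15·(-3.520200) = -0.148030
t=0.150000, u=-0.148030: f=-2.311011 → u ← -0.148030 + 0.15·(-2.311011) = -0.494682
u(0.3) ≈ -0.4947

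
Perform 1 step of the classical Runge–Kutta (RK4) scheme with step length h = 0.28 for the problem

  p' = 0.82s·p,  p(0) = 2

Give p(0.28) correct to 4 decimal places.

RK4: k1 = f(s_n, p_n); k2 = f(s_n + h/2, p_n + (h/2)·k1); k3 = f(s_n + h/2, p_n + (h/2)·k2); k4 = f(s_n + h, p_n + h·k3); p_{n+1} = p_n + (h/6)·(k1 + 2k2 + 2k3 + k4).
s=0.000000, p=2.000000:
  k1 = f(0.000000, 2.000000) = 0.000000
  k2 = f(0.140000, 2.000000) = 0.229600
  k3 = f(0.140000, 2.032144) = 0.233290
  k4 = f(0.280000, 2.065321) = 0.474198
  p ← 2.000000 + (0.28/6)·(k1 + 2k2 + 2k3 + k4) = 2.065332
p(0.28) ≈ 2.0653

2.0653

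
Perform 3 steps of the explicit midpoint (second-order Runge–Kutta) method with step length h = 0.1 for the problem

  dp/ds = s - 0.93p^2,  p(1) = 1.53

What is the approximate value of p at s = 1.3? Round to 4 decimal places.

1.3259

Midpoint: k1 = f(s_n, p_n); k2 = f(s_n + h/2, p_n + (h/2)·k1); p_{n+1} = p_n + h·k2.
s=1.000000, p=1.530000:
  k1 = f(1.000000, 1.530000) = -1.177037
  k2 = f(1.050000, 1.471148) = -0.962777
  p ← 1.530000 + 0.1·(-0.962777) = 1.433722
s=1.100000, p=1.433722:
  k1 = f(1.100000, 1.433722) = -0.811670
  k2 = f(1.150000, 1.393139) = -0.654977
  p ← 1.433722 + 0.1·(-0.654977) = 1.368225
s=1.200000, p=1.368225:
  k1 = f(1.200000, 1.368225) = -0.540996
  k2 = f(1.250000, 1.341175) = -0.422837
  p ← 1.368225 + 0.1·(-0.422837) = 1.325941
p(1.3) ≈ 1.3259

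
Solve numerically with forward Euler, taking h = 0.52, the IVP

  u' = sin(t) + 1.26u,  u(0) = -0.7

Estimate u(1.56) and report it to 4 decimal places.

Euler: u_{n+1} = u_n + h·f(t_n, u_n).
t=0.000000, u=-0.700000: f=-0.882000 → u ← -0.700000 + 0.52·(-0.882000) = -1.158640
t=0.520000, u=-1.158640: f=-0.963006 → u ← -1.158640 + 0.52·(-0.963006) = -1.659403
t=1.040000, u=-1.659403: f=-1.228444 → u ← -1.659403 + 0.52·(-1.228444) = -2.298194
u(1.56) ≈ -2.2982

-2.2982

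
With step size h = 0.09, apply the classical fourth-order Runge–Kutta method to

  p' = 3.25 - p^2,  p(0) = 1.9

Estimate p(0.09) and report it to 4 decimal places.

1.8725

RK4: k1 = f(x_n, p_n); k2 = f(x_n + h/2, p_n + (h/2)·k1); k3 = f(x_n + h/2, p_n + (h/2)·k2); k4 = f(x_n + h, p_n + h·k3); p_{n+1} = p_n + (h/6)·(k1 + 2k2 + 2k3 + k4).
x=0.000000, p=1.900000:
  k1 = f(0.000000, 1.900000) = -0.360000
  k2 = f(0.045000, 1.883800) = -0.298702
  k3 = f(0.045000, 1.886558) = -0.309103
  k4 = f(0.090000, 1.872181) = -0.255061
  p ← 1.900000 + (0.09/6)·(k1 + 2k2 + 2k3 + k4) = 1.872540
p(0.09) ≈ 1.8725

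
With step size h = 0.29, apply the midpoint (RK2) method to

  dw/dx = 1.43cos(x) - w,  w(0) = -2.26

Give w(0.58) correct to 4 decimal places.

-0.6964

Midpoint: k1 = f(x_n, w_n); k2 = f(x_n + h/2, w_n + (h/2)·k1); w_{n+1} = w_n + h·k2.
x=0.000000, w=-2.260000:
  k1 = f(0.000000, -2.260000) = 3.690000
  k2 = f(0.145000, -1.724950) = 3.139943
  w ← -2.260000 + 0.29·3.139943 = -1.349416
x=0.290000, w=-1.349416:
  k1 = f(0.290000, -1.349416) = 2.719705
  k2 = f(0.435000, -0.955059) = 2.251883
  w ← -1.349416 + 0.29·2.251883 = -0.696370
w(0.58) ≈ -0.6964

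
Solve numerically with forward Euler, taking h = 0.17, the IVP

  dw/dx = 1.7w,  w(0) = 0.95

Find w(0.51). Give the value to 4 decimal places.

2.0346

Euler: w_{n+1} = w_n + h·f(x_n, w_n).
x=0.000000, w=0.950000: f=1.615000 → w ← 0.950000 + 0.17·1.615000 = 1.224550
x=0.170000, w=1.224550: f=2.081735 → w ← 1.224550 + 0.17·2.081735 = 1.578445
x=0.340000, w=1.578445: f=2.683356 → w ← 1.578445 + 0.17·2.683356 = 2.034616
w(0.51) ≈ 2.0346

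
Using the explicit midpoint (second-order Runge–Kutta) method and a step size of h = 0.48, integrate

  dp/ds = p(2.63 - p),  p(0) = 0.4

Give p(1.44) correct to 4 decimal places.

Midpoint: k1 = f(s_n, p_n); k2 = f(s_n + h/2, p_n + (h/2)·k1); p_{n+1} = p_n + h·k2.
s=0.000000, p=0.400000:
  k1 = f(0.000000, 0.400000) = 0.892000
  k2 = f(0.240000, 0.614080) = 1.237936
  p ← 0.400000 + 0.48·1.237936 = 0.994209
s=0.480000, p=0.994209:
  k1 = f(0.480000, 0.994209) = 1.626318
  k2 = f(0.720000, 1.384526) = 1.724391
  p ← 0.994209 + 0.48·1.724391 = 1.821917
s=0.960000, p=1.821917:
  k1 = f(0.960000, 1.821917) = 1.472260
  k2 = f(1.200000, 2.175260) = 0.989179
  p ← 1.821917 + 0.48·0.989179 = 2.296723
p(1.44) ≈ 2.2967

2.2967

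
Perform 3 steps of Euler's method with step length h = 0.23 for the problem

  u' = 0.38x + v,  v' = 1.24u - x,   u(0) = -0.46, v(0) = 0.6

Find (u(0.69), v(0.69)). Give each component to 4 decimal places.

-0.0793, 0.1629

Euler on (u,v): u_{n+1} = u_n + h·u', v_{n+1} = v_n + h·v'.
0.000000: (-0.460000, 0.600000); f=(0.600000, -0.570400) → (-0.322000, 0.468808)
0.230000: (-0.322000, 0.468808); f=(0.556208, -0.629280) → (-0.194072, 0.324074)
0.460000: (-0.194072, 0.324074); f=(0.498874, -0.700649) → (-0.079331, 0.162924)
(u(0.69), v(0.69)) ≈ (-0.0793, 0.1629)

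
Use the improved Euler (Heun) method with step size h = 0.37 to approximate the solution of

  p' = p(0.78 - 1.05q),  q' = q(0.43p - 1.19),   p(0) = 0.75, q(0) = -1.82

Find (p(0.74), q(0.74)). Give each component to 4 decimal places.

Heun on (p,q): k1 = f(x_n, state_n); k2 = f(x_n + h, state_n + h·k1); state_{n+1} = state_n + (h/2)·(k1 + k2).
0.000000: (0.750000, -1.820000)
  k1 = (2.018250, 1.578850)
  predictor → (1.496752, -1.235826)
  k2 = (3.109678, 0.675251)
  → (1.698667, -1.402991)
0.370000: (1.698667, -1.402991)
  k1 = (3.827336, 0.644777)
  predictor → (3.114781, -1.164424)
  k2 = (6.237800, -0.173913)
  → (3.560717, -1.315882)
(p(0.74), q(0.74)) ≈ (3.5607, -1.3159)

3.5607, -1.3159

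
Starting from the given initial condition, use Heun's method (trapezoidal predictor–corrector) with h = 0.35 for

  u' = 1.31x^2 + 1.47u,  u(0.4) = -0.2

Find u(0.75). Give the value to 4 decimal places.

Heun: k1 = f(x_n, u_n); k2 = f(x_n + h, u_n + h·k1); u_{n+1} = u_n + (h/2)·(k1 + k2).
x=0.400000, u=-0.200000:
  k1 = f(0.400000, -0.200000) = -0.084400
  k2 = f(0.750000, -0.229540) = 0.399451
  u ← -0.200000 + (0.35/2)·(-0.084400 + 0.399451) = -0.144866
u(0.75) ≈ -0.1449

-0.1449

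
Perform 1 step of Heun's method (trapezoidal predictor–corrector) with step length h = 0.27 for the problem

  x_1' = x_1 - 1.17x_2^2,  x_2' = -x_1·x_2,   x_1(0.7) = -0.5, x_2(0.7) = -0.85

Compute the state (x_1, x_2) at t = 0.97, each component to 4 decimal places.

-0.9452, -1.0198

Heun on (x_1,x_2): k1 = f(t_n, state_n); k2 = f(t_n + h, state_n + h·k1); state_{n+1} = state_n + (h/2)·(k1 + k2).
0.700000: (-0.500000, -0.850000)
  k1 = (-1.345325, -0.425000)
  predictor → (-0.863238, -0.964750)
  k2 = (-1.952207, -0.832809)
  → (-0.945167, -1.019804)
(x_1(0.97), x_2(0.97)) ≈ (-0.9452, -1.0198)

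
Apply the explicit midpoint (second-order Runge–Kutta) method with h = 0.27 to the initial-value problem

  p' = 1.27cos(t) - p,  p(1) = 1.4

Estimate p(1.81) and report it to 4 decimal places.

0.6965

Midpoint: k1 = f(t_n, p_n); k2 = f(t_n + h/2, p_n + (h/2)·k1); p_{n+1} = p_n + h·k2.
t=1.000000, p=1.400000:
  k1 = f(1.000000, 1.400000) = -0.713816
  k2 = f(1.135000, 1.303635) = -0.767527
  p ← 1.400000 + 0.27·(-0.767527) = 1.192768
t=1.270000, p=1.192768:
  k1 = f(1.270000, 1.192768) = -0.816491
  k2 = f(1.405000, 1.082542) = -0.872944
  p ← 1.192768 + 0.27·(-0.872944) = 0.957073
t=1.540000, p=0.957073:
  k1 = f(1.540000, 0.957073) = -0.917968
  k2 = f(1.675000, 0.833147) = -0.965247
  p ← 0.957073 + 0.27·(-0.965247) = 0.696456
p(1.81) ≈ 0.6965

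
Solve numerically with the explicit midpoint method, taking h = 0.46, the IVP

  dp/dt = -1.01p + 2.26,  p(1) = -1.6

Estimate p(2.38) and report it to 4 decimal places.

1.2158

Midpoint: k1 = f(t_n, p_n); k2 = f(t_n + h/2, p_n + (h/2)·k1); p_{n+1} = p_n + h·k2.
t=1.000000, p=-1.600000:
  k1 = f(1.000000, -1.600000) = 3.876000
  k2 = f(1.230000, -0.708520) = 2.975605
  p ← -1.600000 + 0.46·2.975605 = -0.231222
t=1.460000, p=-0.231222:
  k1 = f(1.460000, -0.231222) = 2.493534
  k2 = f(1.690000, 0.342291) = 1.914286
  p ← -0.231222 + 0.46·1.914286 = 0.649350
t=1.920000, p=0.649350:
  k1 = f(1.920000, 0.649350) = 1.604157
  k2 = f(2.150000, 1.018306) = 1.231511
  p ← 0.649350 + 0.46·1.231511 = 1.215845
p(2.38) ≈ 1.2158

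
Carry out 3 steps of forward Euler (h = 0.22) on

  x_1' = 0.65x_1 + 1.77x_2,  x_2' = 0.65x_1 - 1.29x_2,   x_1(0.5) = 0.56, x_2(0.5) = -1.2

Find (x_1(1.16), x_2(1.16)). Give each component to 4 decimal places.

-0.3289, -0.3972

Euler on (x_1,x_2): x_1_{n+1} = x_1_n + h·x_1', x_2_{n+1} = x_2_n + h·x_2'.
0.500000: (0.560000, -1.200000); f=(-1.760000, 1.912000) → (0.172800, -0.779360)
0.720000: (0.172800, -0.779360); f=(-1.267147, 1.117694) → (-0.105972, -0.533467)
0.940000: (-0.105972, -0.533467); f=(-1.013119, 0.619291) → (-0.328859, -0.397223)
(x_1(1.16), x_2(1.16)) ≈ (-0.3289, -0.3972)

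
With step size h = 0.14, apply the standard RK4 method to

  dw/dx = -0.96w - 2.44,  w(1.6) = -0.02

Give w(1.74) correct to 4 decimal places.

-0.3371

RK4: k1 = f(x_n, w_n); k2 = f(x_n + h/2, w_n + (h/2)·k1); k3 = f(x_n + h/2, w_n + (h/2)·k2); k4 = f(x_n + h, w_n + h·k3); w_{n+1} = w_n + (h/6)·(k1 + 2k2 + 2k3 + k4).
x=1.600000, w=-0.020000:
  k1 = f(1.600000, -0.020000) = -2.420800
  k2 = f(1.670000, -0.189456) = -2.258122
  k3 = f(1.670000, -0.178069) = -2.269054
  k4 = f(1.740000, -0.337668) = -2.115839
  w ← -0.020000 + (0.14/6)·(k1 + 2k2 + 2k3 + k4) = -0.337123
w(1.74) ≈ -0.3371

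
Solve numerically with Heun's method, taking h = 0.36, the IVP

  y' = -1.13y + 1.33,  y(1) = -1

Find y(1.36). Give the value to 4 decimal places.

Heun: k1 = f(t_n, y_n); k2 = f(t_n + h, y_n + h·k1); y_{n+1} = y_n + (h/2)·(k1 + k2).
t=1.000000, y=-1.000000:
  k1 = f(1.000000, -1.000000) = 2.460000
  k2 = f(1.360000, -0.114400) = 1.459272
  y ← -1.000000 + (0.36/2)·(2.460000 + 1.459272) = -0.294531
y(1.36) ≈ -0.2945

-0.2945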